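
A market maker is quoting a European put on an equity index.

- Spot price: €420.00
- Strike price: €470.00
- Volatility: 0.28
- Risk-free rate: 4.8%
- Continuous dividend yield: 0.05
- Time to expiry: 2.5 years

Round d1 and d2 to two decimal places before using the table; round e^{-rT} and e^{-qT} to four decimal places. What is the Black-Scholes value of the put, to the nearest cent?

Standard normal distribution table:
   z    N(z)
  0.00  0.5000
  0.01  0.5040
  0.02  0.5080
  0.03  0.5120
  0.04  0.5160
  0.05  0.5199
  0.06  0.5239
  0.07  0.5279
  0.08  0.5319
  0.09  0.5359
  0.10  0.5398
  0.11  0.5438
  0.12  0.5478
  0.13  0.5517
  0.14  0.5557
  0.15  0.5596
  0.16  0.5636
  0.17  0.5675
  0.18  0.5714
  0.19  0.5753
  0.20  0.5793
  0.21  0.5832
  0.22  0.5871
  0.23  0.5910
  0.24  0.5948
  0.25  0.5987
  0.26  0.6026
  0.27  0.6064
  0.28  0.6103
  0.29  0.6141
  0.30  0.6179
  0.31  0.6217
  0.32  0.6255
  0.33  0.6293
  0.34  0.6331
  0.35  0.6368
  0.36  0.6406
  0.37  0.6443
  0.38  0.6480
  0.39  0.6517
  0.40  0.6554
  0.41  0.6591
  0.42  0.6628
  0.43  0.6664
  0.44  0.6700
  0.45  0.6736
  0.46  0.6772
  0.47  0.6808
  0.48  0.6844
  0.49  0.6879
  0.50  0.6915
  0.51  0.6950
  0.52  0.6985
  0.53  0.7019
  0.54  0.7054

T = 2.5;  σ√T = 0.4427
ln(S/K) + (r − q + σ²/2)T = ln(420/470) + (0.048 − 0.05 + 0.28²/2)·2.5 = -0.1125 + 0.0930 = -0.0195
d₁ = -0.0195 / 0.4427 = -0.0440 which rounds to -0.04
d₂ = d₁ − σ√T = -0.0440 − 0.4427 = -0.4867 which rounds to -0.49
e^(−qT) = e^(−0.05·2.5) = 0.8825;  e^(−rT) = e^(−0.048·2.5) = 0.8869
N(−d₂) = N(0.49) = 0.6879;  N(−d₁) = N(0.04) = 0.5160
P = 470·0.8869·0.6879 − 420·0.8825·0.5160 = 286.7463 − 191.2554 = 95.4909

€95.49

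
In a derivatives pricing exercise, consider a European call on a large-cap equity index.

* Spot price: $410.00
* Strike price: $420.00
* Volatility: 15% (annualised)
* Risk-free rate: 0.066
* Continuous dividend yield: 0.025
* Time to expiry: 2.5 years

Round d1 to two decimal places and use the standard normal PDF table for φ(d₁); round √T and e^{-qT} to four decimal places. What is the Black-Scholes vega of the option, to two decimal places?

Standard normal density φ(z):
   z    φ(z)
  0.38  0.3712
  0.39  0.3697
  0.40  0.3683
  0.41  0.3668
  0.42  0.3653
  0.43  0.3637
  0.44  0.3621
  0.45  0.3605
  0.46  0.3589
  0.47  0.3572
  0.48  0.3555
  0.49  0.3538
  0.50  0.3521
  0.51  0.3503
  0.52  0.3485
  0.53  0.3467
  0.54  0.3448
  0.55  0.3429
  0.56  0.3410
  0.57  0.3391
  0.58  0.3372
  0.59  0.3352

219.53

σ√T = 0.15·√2.5 = 0.2372
d₁ = [ln(410/420) + (0.066 − 0.025 + ½·0.15²)·2.5] / (σ√T) = (-0.0241 + 0.1306) / 0.2372 = 0.4492 which rounds to 0.45
√T = √2.5 = 1.5811
φ(d₁) = φ(0.45) = 0.3605
exp(−qT) = exp(−0.025·2.5) = 0.9394
vega = S·exp(−qT)·φ(d₁)·√T = 410·0.9394·0.3605·1.5811 = 219.5326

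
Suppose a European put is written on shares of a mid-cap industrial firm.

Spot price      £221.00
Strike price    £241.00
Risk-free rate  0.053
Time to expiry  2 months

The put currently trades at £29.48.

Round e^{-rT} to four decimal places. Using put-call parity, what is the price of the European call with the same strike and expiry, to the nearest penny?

exp(−rT) = exp(−0.053·0.1667) = 0.9912
Put-call parity: C − P = S − K·e^(−rT) = 221 − 241·0.9912 = 221 − 238.8792 = -17.8792
C = P + (C − P) = 29.48 + (-17.8792) = 11.6008

£11.60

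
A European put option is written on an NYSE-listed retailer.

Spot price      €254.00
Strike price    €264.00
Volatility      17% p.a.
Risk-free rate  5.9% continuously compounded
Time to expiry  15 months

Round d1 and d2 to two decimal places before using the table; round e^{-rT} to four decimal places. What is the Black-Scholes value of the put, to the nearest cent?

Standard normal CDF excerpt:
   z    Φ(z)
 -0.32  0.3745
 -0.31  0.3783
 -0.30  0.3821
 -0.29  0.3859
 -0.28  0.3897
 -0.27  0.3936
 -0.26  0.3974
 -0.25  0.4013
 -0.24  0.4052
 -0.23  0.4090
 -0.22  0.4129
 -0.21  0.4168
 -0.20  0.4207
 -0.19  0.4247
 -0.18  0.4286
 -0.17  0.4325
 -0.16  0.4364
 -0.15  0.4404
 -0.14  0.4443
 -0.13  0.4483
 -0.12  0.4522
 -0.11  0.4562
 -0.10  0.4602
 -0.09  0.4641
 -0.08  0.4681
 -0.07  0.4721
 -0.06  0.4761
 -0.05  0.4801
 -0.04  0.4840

€14.83

T = 1.25;  σ√T = 0.1901
d₁ = [ln(254/264) + (0.059 + ½·0.17²)·1.25] / (σ√T) = (-0.0386 + 0.0918) / 0.1901 = 0.2799 → 0.28
d₂ = 0.2799 − 0.1901 = 0.0898 → 0.09
e^(−rT) = e^(−0.059·1.25) = 0.9289
N(−d₂) = N(-0.09) = 0.4641;  N(−d₁) = N(-0.28) = 0.3897
P = 264·0.9289·0.4641 − 254·0.3897 = 113.8111 − 98.9838 = 14.8273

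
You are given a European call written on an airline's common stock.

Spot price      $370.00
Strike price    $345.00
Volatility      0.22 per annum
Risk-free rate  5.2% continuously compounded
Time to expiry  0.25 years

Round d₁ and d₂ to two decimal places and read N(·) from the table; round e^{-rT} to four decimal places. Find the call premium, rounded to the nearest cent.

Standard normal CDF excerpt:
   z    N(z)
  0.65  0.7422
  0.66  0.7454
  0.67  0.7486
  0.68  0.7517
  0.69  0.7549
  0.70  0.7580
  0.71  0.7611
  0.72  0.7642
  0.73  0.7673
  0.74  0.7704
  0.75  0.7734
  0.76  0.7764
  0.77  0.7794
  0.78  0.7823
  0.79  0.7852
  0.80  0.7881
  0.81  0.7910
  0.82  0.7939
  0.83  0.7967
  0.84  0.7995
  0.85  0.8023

$34.53

T = 0.25;  σ√T = 0.1100
ln(S/K) + (r + σ²/2)T = ln(370/345) + (0.052 + 0.22²/2)·0.25 = 0.0700 + 0.0190 = 0.0890
d₁ = 0.0890 / 0.1100 = 0.8092 ⇒ 0.81
d₂ = d₁ − σ√T = 0.8092 − 0.1100 = 0.6992 ⇒ 0.70
exp(−rT) = exp(−0.052·0.25) = 0.9871
C = 370·N(0.81) − 345·0.9871·N(0.70) = 370·0.7910 − 345·0.9871·0.7580 = 292.6700 − 258.1365 = 34.5335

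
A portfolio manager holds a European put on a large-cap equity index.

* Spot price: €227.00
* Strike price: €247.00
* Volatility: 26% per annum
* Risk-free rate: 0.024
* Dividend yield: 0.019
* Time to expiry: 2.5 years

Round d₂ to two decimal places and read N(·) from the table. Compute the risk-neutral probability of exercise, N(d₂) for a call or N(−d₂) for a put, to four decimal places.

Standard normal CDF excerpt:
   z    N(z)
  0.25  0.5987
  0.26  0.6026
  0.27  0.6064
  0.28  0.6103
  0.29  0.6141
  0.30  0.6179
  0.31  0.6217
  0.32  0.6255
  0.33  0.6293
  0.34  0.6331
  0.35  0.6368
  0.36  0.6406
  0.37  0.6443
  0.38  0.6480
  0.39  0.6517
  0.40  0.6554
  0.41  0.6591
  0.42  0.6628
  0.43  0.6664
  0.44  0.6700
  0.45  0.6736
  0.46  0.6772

σ√T = 0.26 × 1.5811 = 0.4111
d₁ = [ln(227/247) + (0.024 − 0.019 + 0.26²/2)·2.5] / 0.4111 = [-0.0844 + 0.0970] / 0.4111 = 0.0306 ≈ 0.03
d₂ = d₁ − σ√T = 0.0306 − 0.4111 = -0.3805 ≈ -0.38
Pr(exercise) under Q = N(−d₂) = N(0.38) = 0.6480

0.6480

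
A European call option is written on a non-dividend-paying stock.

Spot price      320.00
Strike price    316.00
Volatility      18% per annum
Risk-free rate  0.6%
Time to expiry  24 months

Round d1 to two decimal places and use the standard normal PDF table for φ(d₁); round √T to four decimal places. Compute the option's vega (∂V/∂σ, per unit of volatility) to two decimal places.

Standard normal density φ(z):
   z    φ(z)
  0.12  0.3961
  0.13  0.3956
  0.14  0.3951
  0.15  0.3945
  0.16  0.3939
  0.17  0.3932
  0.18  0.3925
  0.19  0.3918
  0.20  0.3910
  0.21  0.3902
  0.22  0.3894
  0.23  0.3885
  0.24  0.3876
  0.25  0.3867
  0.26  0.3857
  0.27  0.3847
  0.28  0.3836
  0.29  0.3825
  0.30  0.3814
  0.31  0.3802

176.22

σ√T = 0.18 × 1.4142 = 0.2546
ln(S/K) + (r + σ²/2)T = ln(320/316) + (0.006 + 0.18²/2)·2 = 0.0126 + 0.0444 = 0.0570
d₁ = 0.0570 / 0.2546 = 0.2238 which rounds to 0.22
√T = √2 = 1.4142
φ(d₁) = φ(0.22) = 0.3894
vega = S·φ(d₁)·√T = 320·0.3894·1.4142 = 176.2206
(Vega is the same for a European call and put with the same parameters.)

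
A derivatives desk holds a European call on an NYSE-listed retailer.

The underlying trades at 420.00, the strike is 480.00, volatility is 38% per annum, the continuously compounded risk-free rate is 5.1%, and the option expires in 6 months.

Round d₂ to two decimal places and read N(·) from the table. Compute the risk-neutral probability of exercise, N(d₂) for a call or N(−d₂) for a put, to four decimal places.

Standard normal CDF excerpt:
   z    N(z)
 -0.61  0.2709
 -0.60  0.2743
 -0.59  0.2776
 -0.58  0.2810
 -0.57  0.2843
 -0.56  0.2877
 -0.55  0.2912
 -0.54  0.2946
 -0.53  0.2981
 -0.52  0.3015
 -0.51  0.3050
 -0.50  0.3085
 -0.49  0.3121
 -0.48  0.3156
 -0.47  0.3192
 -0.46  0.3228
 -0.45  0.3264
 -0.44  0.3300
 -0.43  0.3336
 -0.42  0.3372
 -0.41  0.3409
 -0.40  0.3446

0.2946

T = 0.5;  σ√T = 0.2687
ln(S/K) + (r + σ²/2)T = ln(420/480) + (0.051 + 0.38²/2)·0.5 = -0.1335 + 0.0616 = -0.0719
d₁ = -0.0719 / 0.2687 = -0.2677 which rounds to -0.27
d₂ = d₁ − σ√T = -0.2677 − 0.2687 = -0.5364 which rounds to -0.54
Pr(exercise) under Q = N(d₂) = 0.2946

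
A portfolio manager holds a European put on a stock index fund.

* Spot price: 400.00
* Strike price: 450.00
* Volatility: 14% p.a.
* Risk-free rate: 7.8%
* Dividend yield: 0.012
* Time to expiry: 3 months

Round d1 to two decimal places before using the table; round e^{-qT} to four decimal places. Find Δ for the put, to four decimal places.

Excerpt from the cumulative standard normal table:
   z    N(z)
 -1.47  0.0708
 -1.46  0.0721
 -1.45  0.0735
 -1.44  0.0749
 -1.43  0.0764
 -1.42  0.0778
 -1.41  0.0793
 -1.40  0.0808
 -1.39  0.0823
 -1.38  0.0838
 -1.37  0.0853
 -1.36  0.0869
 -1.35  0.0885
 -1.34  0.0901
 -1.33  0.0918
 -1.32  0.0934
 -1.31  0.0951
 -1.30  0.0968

-0.9179

σ√T = 0.14 × 0.5000 = 0.0700
d₁ = [ln(400/450) + (0.078 − 0.012 + 0.14²/2)·0.25] / 0.0700 = [-0.1178 + 0.0190] / 0.0700 = -1.4119 which rounds to -1.41
N(d₁) = N(-1.41) = 0.0793
Δ_put = e^(−qT)·(N(d₁) − 1) = 0.9970·(0.0793 − 1) = -0.9179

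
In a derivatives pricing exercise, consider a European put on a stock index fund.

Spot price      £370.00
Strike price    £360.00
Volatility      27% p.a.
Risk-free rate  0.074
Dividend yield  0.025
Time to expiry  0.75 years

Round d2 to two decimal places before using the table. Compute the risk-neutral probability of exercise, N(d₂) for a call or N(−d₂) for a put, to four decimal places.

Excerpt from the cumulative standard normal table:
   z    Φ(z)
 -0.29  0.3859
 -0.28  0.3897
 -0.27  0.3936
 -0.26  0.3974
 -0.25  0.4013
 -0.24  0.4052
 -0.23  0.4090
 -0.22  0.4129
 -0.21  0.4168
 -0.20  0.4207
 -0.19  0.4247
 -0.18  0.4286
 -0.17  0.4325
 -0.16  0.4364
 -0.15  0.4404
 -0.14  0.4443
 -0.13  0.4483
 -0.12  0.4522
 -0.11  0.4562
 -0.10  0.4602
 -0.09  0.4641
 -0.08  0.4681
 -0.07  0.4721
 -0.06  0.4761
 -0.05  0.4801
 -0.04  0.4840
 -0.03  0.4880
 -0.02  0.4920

0.4364

T = 0.75;  σ√T = 0.2338
d₁ = [ln(370/360) + (0.074 − 0.025 + ½·0.27²)·0.75] / (σ√T) = (0.0274 + 0.0641) / 0.2338 = 0.3913 → 0.39
d₂ = 0.3913 − 0.2338 = 0.1574 → 0.16
Pr(exercise) under Q = N(−d₂) = N(-0.16) = 0.4364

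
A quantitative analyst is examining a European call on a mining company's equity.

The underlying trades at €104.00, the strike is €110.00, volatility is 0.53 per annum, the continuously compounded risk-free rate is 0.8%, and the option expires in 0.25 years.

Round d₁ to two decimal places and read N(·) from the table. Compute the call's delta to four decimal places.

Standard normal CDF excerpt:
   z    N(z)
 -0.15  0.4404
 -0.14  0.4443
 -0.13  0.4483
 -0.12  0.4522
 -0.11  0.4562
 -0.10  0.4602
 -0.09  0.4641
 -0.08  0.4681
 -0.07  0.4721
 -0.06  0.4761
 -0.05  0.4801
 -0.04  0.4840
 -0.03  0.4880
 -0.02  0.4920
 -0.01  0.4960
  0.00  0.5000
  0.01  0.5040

σ√T = 0.53 × 0.5000 = 0.2650
d₁ = [ln(104/110) + (0.008 + 0.53²/2)·0.25] / 0.2650 = [-0.0561 + 0.0371] / 0.2650 = -0.0716 → -0.07
N(d₁) = N(-0.07) = 0.4721
Δ_call = N(d₁) = 0.4721

0.4721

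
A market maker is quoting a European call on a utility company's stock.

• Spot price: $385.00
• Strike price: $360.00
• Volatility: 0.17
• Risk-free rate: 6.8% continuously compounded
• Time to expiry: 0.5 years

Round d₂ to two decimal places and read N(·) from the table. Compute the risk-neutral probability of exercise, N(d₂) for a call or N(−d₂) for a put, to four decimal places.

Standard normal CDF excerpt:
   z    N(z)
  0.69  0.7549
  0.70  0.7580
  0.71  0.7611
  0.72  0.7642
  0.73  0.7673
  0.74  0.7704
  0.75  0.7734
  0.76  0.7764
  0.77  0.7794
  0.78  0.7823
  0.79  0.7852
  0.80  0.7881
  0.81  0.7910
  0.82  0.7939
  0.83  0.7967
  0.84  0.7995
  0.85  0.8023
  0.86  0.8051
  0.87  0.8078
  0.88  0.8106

T = 0.5;  σ√T = 0.1202
d₁ = [ln(385/360) + (0.068 + 0.17²/2)·0.5] / 0.1202 = [0.0671 + 0.0412] / 0.1202 = 0.9015 which rounds to 0.90
d₂ = d₁ − σ√T = 0.9015 − 0.1202 = 0.7813 which rounds to 0.78
Risk-neutral Pr[S_T > K] = N(d₂) = N(0.78) = 0.7823

0.7823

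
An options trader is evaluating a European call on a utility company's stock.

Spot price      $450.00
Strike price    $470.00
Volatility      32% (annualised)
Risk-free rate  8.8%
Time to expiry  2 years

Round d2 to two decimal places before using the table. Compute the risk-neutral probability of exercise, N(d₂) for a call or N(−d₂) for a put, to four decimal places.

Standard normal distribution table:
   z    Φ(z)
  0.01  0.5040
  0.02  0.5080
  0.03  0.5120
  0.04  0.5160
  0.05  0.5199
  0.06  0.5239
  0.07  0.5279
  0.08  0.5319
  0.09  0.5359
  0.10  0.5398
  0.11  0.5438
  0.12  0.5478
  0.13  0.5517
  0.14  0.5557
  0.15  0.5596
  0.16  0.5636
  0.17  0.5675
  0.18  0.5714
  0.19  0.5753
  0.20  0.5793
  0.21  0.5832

σ√T = 0.32 × 1.4142 = 0.4525
d₁ = [ln(450/470) + (0.088 + 0.32²/2)·2] / 0.4525 = [-0.0435 + 0.2784] / 0.4525 = 0.5191 → 0.52
d₂ = d₁ − σ√T = 0.5191 − 0.4525 = 0.0665 → 0.07
Pr(exercise) under Q = N(d₂) = 0.5279

0.5279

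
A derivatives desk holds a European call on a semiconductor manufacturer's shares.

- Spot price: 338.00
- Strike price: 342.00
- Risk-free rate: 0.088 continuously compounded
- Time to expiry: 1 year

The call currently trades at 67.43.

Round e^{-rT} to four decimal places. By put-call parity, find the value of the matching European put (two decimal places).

exp(−rT) = exp(−0.088·1) = 0.9158
Put-call parity: C − P = S − K·e^(−rT) = 338 − 342·0.9158 = 338 − 313.2036 = 24.7964
P = C − (C − P) = 67.43 − (24.7964) = 42.6336

42.63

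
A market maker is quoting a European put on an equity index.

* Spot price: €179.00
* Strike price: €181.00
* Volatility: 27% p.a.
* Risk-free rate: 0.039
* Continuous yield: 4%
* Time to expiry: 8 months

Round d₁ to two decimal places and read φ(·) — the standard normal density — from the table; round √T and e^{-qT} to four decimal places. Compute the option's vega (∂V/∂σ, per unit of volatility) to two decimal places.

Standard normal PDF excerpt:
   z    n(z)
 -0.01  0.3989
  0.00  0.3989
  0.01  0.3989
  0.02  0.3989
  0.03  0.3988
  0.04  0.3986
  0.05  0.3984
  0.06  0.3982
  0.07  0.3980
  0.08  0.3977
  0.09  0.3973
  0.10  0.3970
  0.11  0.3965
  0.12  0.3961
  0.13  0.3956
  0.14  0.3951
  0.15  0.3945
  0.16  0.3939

T = 0.6667;  σ√T = 0.2205
d₁ = [ln(179/181) + (0.039 − 0.04 + ½·0.27²)·0.6667] / (σ√T) = (-0.0111 + 0.0236) / 0.2205 = 0.0568 ⇒ 0.06
√T = √0.6667 = 0.8165
φ(d₁) = φ(0.06) = 0.3982
exp(−qT) = exp(−0.04·0.6667) = 0.9737
vega = S·exp(−qT)·φ(d₁)·√T = 179·0.9737·0.3982·0.8165 = 56.6677
(Call and put vega coincide under Black-Scholes.)

56.67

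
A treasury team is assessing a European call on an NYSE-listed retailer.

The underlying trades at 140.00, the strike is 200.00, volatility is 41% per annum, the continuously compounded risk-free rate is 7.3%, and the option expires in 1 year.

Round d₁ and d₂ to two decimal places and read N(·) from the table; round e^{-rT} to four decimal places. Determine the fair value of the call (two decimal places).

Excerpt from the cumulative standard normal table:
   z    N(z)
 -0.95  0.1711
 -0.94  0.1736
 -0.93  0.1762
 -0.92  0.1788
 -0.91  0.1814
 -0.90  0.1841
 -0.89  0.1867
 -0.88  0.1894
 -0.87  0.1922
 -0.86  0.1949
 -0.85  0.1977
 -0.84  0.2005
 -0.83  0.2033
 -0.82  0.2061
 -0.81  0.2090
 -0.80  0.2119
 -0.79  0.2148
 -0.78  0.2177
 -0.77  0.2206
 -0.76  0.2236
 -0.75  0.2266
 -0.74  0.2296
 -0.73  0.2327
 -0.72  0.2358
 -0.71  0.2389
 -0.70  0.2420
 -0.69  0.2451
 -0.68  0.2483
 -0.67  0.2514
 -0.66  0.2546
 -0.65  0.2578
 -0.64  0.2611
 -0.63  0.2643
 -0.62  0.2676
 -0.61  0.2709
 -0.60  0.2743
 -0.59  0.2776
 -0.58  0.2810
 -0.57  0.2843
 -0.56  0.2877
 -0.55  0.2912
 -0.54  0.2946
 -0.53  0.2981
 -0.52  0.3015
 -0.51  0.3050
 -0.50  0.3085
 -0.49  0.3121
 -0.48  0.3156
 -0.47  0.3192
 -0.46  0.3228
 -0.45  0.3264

σ√T = 0.41·√1 = 0.4100
d₁ = [ln(140/200) + (0.073 + 0.41²/2)·1] / 0.4100 = [-0.3567 + 0.1570] / 0.4100 = -0.4869 ⇒ -0.49
d₂ = d₁ − σ√T = -0.4869 − 0.4100 = -0.8969 ⇒ -0.90
e^(−rT) = e^(−0.073·1) = 0.9296
C = 140·N(-0.49) − 200·0.9296·N(-0.90) = 140·0.3121 − 200·0.9296·0.1841 = 43.6940 − 34.2279 = 9.4661

9.47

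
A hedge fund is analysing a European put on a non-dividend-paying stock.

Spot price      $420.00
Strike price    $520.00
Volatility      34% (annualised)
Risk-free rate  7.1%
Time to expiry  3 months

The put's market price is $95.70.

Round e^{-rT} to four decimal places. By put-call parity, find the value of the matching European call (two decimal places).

$4.85

e^(−rT) = e^(−0.071·0.25) = 0.9824
Put-call parity: C − P = S − K·e^(−rT) = 420 − 520·0.9824 = 420 − 510.8480 = -90.8480
C = P + (C − P) = 95.70 + (-90.8480) = 4.8520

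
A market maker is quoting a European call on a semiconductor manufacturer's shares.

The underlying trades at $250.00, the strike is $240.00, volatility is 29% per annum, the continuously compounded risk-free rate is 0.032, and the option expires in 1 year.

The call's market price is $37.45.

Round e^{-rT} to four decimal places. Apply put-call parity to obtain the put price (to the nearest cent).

$19.89

e^(−rT) = e^(−0.032·1) = 0.9685
Put-call parity: C − P = S − K·e^(−rT) = 250 − 240·0.9685 = 250 − 232.4400 = 17.5600
P = C − (C − P) = 37.45 − (17.5600) = 19.8900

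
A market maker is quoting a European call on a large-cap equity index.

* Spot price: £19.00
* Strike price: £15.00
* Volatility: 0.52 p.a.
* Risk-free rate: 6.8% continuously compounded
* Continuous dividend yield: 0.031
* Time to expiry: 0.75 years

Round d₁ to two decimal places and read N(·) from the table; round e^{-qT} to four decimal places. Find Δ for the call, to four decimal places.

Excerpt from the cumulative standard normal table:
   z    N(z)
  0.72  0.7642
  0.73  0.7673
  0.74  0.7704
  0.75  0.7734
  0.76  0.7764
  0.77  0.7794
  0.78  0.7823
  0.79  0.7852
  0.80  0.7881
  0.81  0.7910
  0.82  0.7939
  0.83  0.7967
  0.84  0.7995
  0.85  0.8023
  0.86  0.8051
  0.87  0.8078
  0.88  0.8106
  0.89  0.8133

T = 0.75;  σ√T = 0.4503
d₁ = [ln(19/15) + (0.068 − 0.031 + ½·0.52²)·0.75] / (σ√T) = (0.2364 + 0.1292) / 0.4503 = 0.8117 which rounds to 0.81
N(d₁) = N(0.81) = 0.7910
Δ_call = exp(−qT)·N(d₁) = 0.9770·0.7910 = 0.7728

0.7728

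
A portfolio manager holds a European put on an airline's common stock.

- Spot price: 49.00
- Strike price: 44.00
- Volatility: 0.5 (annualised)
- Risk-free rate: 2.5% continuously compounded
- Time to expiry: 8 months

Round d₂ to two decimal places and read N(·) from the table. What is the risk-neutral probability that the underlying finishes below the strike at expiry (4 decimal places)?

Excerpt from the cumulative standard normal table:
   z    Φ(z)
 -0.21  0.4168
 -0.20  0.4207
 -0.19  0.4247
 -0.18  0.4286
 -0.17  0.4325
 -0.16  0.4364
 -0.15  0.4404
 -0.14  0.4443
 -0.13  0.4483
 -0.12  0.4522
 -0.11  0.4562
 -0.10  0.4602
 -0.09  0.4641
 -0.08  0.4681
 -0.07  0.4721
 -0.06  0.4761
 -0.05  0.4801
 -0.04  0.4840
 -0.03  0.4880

T = 0.6667;  σ√T = 0.4082
ln(S/K) + (r + σ²/2)T = ln(49/44) + (0.025 + 0.5²/2)·0.6667 = 0.1076 + 0.1000 = 0.2076
d₁ = 0.2076 / 0.4082 = 0.5086 → 0.51
d₂ = d₁ − σ√T = 0.5086 − 0.4082 = 0.1003 → 0.10
Pr(exercise) under Q = N(−d₂) = N(-0.10) = 0.4602

0.4602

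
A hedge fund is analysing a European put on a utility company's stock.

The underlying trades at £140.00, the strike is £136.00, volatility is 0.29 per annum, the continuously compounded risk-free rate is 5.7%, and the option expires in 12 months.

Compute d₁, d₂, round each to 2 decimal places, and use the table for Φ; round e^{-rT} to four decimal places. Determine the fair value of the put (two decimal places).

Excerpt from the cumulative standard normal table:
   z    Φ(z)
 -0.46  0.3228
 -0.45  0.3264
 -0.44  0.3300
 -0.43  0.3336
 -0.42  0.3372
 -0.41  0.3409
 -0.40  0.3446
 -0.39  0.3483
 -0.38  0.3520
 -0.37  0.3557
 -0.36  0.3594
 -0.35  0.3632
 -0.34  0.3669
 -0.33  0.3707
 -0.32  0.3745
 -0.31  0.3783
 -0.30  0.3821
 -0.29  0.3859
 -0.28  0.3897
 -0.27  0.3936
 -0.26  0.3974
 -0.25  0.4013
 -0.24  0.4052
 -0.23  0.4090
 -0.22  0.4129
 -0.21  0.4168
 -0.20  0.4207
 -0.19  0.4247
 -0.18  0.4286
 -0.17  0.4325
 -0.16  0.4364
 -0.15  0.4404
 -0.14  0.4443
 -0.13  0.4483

T = 1;  σ√T = 0.2900
d₁ = [ln(140/136) + (0.057 + 0.29²/2)·1] / 0.2900 = [0.0290 + 0.0990] / 0.2900 = 0.4415 ≈ 0.44
d₂ = d₁ − σ√T = 0.4415 − 0.2900 = 0.1515 ≈ 0.15
e^(−rT) = e^(−0.057·1) = 0.9446
P = 136·0.9446·N(-0.15) − 140·N(-0.44) = 136·0.9446·0.4404 − 140·0.3300 = 56.5763 − 46.2000 = 10.3763

£10.38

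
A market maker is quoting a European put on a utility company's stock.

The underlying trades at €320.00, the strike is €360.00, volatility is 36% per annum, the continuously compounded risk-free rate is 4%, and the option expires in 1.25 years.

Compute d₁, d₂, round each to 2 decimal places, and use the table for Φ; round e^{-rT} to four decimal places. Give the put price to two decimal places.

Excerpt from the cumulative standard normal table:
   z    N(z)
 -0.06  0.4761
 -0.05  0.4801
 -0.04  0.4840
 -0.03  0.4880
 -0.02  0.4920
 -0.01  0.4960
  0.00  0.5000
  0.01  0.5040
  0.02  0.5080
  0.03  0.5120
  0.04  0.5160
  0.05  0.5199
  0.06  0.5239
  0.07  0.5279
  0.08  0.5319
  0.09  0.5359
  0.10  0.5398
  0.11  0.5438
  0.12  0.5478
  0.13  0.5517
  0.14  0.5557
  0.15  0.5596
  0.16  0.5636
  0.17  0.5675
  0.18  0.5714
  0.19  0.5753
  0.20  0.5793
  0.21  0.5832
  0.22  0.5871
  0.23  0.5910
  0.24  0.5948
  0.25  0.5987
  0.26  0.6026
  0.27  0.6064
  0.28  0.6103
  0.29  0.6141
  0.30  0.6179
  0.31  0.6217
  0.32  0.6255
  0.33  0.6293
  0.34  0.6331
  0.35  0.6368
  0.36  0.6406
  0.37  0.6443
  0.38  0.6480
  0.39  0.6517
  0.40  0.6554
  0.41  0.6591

€64.47

σ√T = 0.36·√1.25 = 0.4025
d₁ = [ln(320/360) + (0.04 + 0.36²/2)·1.25] / 0.4025 = [-0.1178 + 0.1310] / 0.4025 = 0.0328 ⇒ 0.03
d₂ = d₁ − σ√T = 0.0328 − 0.4025 = -0.3697 ⇒ -0.37
exp(−rT) = exp(−0.04·1.25) = 0.9512
N(−d₂) = N(0.37) = 0.6443;  N(−d₁) = N(-0.03) = 0.4880
P = 360·0.9512·0.6443 − 320·0.4880 = 220.6289 − 156.1600 = 64.4689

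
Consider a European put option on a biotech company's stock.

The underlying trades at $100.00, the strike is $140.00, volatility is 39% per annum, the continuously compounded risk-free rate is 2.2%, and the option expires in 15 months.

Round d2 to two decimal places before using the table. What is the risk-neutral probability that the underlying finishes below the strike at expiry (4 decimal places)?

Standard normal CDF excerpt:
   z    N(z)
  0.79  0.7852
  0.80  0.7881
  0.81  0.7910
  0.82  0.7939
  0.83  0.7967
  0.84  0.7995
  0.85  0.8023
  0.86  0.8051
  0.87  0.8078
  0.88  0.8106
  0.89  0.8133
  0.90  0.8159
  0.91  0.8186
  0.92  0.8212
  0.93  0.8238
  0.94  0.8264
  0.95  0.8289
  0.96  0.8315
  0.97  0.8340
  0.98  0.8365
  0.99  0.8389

0.8238

T = 1.25;  σ√T = 0.4360
d₁ = [ln(100/140) + (0.022 + 0.39²/2)·1.25] / 0.4360 = [-0.3365 + 0.1226] / 0.4360 = -0.4906 → -0.49
d₂ = d₁ − σ√T = -0.4906 − 0.4360 = -0.9266 → -0.93
Pr(exercise) under Q = N(−d₂) = N(0.93) = 0.8238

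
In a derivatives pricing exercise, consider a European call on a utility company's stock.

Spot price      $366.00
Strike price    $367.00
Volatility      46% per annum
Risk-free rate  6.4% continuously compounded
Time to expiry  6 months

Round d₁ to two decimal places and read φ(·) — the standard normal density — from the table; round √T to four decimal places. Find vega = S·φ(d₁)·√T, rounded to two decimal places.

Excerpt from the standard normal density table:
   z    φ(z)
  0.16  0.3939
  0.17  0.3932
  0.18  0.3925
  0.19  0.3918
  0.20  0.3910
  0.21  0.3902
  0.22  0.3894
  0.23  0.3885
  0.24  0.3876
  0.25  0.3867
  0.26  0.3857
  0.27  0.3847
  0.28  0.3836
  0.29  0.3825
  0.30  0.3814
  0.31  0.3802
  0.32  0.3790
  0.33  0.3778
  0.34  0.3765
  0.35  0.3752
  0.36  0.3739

100.08

σ√T = 0.46 × 0.7071 = 0.3253
d₁ = [ln(366/367) + (0.064 + ½·0.46²)·0.5] / (σ√T) = (-0.0027 + 0.0849) / 0.3253 = 0.2526 ≈ 0.25
√T = √0.5 = 0.7071
φ(d₁) = φ(0.25) = 0.3867
vega = S·φ(d₁)·√T = 366·0.3867·0.7071 = 100.0774
(Call and put vega coincide under Black-Scholes.)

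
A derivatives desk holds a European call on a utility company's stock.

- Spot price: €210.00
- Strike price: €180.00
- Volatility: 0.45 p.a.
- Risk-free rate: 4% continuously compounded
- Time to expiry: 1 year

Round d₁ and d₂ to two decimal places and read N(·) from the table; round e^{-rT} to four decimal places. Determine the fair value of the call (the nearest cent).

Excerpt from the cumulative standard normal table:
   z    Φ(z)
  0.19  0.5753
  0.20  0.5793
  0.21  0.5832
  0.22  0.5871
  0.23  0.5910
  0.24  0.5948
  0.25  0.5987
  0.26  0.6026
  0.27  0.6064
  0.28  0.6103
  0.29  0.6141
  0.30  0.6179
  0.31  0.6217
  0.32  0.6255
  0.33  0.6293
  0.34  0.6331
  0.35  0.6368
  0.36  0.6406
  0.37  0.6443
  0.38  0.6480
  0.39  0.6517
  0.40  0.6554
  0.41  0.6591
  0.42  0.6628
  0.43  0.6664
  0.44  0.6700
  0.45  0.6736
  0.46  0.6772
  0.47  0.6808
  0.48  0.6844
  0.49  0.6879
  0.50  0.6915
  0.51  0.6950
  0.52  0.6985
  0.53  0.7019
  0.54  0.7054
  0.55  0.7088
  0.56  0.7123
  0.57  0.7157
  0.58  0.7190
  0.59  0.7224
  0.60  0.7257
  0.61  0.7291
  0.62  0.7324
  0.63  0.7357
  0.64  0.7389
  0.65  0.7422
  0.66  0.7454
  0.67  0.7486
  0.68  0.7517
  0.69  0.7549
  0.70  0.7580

σ√T = 0.45 × 1.0000 = 0.4500
d₁ = [ln(210/180) + (0.04 + 0.45²/2)·1] / 0.4500 = [0.1542 + 0.1413] / 0.4500 = 0.6564 ≈ 0.66
d₂ = d₁ − σ√T = 0.6564 − 0.4500 = 0.2064 ≈ 0.21
e^(−rT) = e^(−0.04·1) = 0.9608
C = 210·N(0.66) − 180·0.9608·N(0.21) = 210·0.7454 − 180·0.9608·0.5832 = 156.5340 − 100.8609 = 55.6731

€55.67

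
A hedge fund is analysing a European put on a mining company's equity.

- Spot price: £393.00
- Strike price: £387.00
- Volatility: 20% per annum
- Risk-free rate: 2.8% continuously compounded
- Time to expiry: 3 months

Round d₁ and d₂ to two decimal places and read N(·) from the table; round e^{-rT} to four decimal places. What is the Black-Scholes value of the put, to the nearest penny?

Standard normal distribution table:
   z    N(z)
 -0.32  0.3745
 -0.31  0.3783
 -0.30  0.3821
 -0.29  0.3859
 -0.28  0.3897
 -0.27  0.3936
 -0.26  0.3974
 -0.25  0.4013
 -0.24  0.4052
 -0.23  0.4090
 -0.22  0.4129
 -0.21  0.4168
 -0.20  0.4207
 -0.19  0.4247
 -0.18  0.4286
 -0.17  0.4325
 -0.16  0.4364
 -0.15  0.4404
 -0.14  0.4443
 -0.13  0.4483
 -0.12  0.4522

σ√T = 0.2·√0.25 = 0.1000
d₁ = [ln(393/387) + (0.028 + 0.2²/2)·0.25] / 0.1000 = [0.0154 + 0.0120] / 0.1000 = 0.2738 which rounds to 0.27
d₂ = d₁ − σ√T = 0.2738 − 0.1000 = 0.1738 which rounds to 0.17
e^(−rT) = e^(−0.028·0.25) = 0.9930
N(−d₂) = N(-0.17) = 0.4325;  N(−d₁) = N(-0.27) = 0.3936
P = 387·0.9930·0.4325 − 393·0.3936 = 166.2059 − 154.6848 = 11.5211

£11.52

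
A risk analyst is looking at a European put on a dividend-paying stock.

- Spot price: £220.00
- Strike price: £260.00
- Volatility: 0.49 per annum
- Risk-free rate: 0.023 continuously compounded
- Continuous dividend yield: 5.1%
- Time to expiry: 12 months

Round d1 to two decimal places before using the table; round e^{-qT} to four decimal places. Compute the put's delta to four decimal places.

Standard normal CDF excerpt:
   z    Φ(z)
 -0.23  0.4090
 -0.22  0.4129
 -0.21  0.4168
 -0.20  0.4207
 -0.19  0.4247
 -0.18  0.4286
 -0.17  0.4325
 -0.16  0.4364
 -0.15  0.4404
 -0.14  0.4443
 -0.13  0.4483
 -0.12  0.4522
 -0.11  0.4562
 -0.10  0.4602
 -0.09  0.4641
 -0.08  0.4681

-0.5318

σ√T = 0.49·√1 = 0.4900
d₁ = [ln(220/260) + (0.023 − 0.051 + 0.49²/2)·1] / 0.4900 = [-0.1671 + 0.0920] / 0.4900 = -0.1531 ⇒ -0.15
N(d₁) = N(-0.15) = 0.4404
Δ_put = e^(−qT)·(N(d₁) − 1) = 0.9503·(0.4404 − 1) = -0.5318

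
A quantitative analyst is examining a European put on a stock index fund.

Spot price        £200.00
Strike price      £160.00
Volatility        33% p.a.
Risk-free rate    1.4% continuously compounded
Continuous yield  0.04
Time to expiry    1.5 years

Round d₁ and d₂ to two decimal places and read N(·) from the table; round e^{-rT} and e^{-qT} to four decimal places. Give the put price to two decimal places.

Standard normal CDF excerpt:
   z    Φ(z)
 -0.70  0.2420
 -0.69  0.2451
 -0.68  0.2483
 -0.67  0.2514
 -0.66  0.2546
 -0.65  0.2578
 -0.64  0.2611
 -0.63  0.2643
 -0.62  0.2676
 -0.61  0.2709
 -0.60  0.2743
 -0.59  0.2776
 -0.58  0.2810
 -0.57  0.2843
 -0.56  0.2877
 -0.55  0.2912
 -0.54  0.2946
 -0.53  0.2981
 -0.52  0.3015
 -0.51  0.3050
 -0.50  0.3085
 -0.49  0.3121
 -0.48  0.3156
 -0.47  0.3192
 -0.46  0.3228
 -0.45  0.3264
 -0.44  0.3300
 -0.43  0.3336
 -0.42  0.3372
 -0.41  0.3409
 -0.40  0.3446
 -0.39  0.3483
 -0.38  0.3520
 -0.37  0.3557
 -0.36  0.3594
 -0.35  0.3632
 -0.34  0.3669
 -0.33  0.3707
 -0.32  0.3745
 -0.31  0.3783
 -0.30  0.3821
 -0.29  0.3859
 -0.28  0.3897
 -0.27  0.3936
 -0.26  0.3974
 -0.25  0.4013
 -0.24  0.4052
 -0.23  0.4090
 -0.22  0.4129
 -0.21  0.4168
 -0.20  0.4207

£14.92

σ√T = 0.33·√1.5 = 0.4042
ln(S/K) + (r − q + σ²/2)T = ln(200/160) + (0.014 − 0.04 + 0.33²/2)·1.5 = 0.2231 + 0.0427 = 0.2658
d₁ = 0.2658 / 0.4042 = 0.6577 ⇒ 0.66
d₂ = d₁ − σ√T = 0.6577 − 0.4042 = 0.2535 ⇒ 0.25
e^(−qT) = e^(−0.04·1.5) = 0.9418;  e^(−rT) = e^(−0.014·1.5) = 0.9792
N(−d₂) = N(-0.25) = 0.4013;  N(−d₁) = N(-0.66) = 0.2546
P = 160·0.9792·0.4013 − 200·0.9418·0.2546 = 62.8725 − 47.9565 = 14.9160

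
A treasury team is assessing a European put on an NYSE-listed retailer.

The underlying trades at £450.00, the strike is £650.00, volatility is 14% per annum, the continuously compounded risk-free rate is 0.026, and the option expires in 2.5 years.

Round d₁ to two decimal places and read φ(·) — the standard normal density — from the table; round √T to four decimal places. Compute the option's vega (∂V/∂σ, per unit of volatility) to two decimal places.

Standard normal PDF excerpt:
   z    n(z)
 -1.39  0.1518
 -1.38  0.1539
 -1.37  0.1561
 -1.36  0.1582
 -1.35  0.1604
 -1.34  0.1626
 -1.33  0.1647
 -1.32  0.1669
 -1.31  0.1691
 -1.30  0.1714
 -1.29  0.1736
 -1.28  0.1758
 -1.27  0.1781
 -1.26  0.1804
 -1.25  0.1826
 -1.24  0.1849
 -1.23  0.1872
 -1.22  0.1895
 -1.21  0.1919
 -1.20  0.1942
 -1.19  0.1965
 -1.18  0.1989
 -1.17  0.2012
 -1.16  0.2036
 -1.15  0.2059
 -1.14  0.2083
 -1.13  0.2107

128.35

T = 2.5;  σ√T = 0.2214
d₁ = [ln(450/650) + (0.026 + 0.14²/2)·2.5] / 0.2214 = [-0.3677 + 0.0895] / 0.2214 = -1.2569 → -1.26
√T = √2.5 = 1.5811
φ(d₁) = φ(-1.26) = 0.1804
vega = S·φ(d₁)·√T = 450·0.1804·1.5811 = 128.3537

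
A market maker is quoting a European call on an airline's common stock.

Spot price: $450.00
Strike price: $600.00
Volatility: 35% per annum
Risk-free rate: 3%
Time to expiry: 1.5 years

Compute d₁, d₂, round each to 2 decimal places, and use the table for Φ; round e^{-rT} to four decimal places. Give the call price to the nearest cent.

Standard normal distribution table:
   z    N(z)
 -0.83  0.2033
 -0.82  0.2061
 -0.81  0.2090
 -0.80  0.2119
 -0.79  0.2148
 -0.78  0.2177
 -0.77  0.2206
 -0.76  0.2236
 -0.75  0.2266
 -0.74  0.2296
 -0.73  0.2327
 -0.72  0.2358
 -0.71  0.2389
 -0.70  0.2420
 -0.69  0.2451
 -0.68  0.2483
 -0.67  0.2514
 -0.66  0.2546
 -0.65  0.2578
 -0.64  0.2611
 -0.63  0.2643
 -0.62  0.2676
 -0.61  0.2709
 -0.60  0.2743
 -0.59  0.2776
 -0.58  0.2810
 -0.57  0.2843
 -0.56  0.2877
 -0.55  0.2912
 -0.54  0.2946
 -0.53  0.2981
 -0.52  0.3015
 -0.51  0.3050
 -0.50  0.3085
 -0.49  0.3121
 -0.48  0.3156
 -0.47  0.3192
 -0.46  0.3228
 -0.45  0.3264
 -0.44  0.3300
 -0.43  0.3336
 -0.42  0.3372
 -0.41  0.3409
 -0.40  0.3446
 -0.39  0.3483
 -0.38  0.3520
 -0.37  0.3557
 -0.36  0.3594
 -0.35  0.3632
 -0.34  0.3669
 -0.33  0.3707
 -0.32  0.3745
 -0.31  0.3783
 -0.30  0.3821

T = 1.5;  σ√T = 0.4287
d₁ = [ln(450/600) + (0.03 + ½·0.35²)·1.5] / (σ√T) = (-0.2877 + 0.1369) / 0.4287 = -0.3518 → -0.35
d₂ = -0.3518 − 0.4287 = -0.7805 → -0.78
exp(−rT) = exp(−0.03·1.5) = 0.9560
N(d₁) = N(-0.35) = 0.3632;  N(d₂) = N(-0.78) = 0.2177
C = 450·0.3632 − 600·0.9560·0.2177 = 163.4400 − 124.8727 = 38.5673

$38.57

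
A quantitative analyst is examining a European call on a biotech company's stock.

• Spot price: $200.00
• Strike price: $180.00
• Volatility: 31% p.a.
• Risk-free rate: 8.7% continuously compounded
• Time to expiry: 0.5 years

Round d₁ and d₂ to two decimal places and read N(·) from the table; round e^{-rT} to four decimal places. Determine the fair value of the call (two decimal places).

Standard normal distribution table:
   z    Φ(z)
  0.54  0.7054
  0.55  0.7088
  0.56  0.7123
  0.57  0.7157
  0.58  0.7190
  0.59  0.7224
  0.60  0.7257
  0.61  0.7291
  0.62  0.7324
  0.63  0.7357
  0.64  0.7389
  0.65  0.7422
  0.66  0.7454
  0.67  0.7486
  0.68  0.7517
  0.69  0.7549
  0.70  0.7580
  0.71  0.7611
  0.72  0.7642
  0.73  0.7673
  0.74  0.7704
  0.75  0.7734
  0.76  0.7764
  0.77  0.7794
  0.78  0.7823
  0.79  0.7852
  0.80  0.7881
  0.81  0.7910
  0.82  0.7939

$33.70

T = 0.5;  σ√T = 0.2192
ln(S/K) + (r + σ²/2)T = ln(200/180) + (0.087 + 0.31²/2)·0.5 = 0.1054 + 0.0675 = 0.1729
d₁ = 0.1729 / 0.2192 = 0.7887 ⇒ 0.79
d₂ = d₁ − σ√T = 0.7887 − 0.2192 = 0.5695 ⇒ 0.57
e^(−rT) = e^(−0.087·0.5) = 0.9574
N(d₁) = N(0.79) = 0.7852;  N(d₂) = N(0.57) = 0.7157
C = 200·0.7852 − 180·0.9574·0.7157 = 157.0400 − 123.3380 = 33.7020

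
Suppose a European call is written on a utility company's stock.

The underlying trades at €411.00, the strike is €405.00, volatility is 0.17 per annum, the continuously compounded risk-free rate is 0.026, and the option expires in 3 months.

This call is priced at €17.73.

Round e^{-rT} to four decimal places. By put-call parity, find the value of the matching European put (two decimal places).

exp(−rT) = exp(−0.026·0.25) = 0.9935
Put-call parity: C − P = S − K·e^(−rT) = 411 − 405·0.9935 = 411 − 402.3675 = 8.6325
P = C − (C − P) = 17.73 − (8.6325) = 9.0975

€9.10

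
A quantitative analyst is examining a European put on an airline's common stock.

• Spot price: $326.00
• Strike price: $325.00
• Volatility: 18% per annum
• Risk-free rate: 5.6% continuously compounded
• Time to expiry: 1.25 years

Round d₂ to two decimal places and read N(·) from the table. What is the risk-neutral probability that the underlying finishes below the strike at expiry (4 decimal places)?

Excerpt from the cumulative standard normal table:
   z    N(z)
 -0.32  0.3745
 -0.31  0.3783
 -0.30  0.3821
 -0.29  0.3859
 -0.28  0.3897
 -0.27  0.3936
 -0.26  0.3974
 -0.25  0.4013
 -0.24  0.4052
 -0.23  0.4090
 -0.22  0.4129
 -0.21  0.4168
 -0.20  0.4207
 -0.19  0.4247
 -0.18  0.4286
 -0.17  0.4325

σ√T = 0.18·√1.25 = 0.2012
d₁ = [ln(326/325) + (0.056 + 0.18²/2)·1.25] / 0.2012 = [0.0031 + 0.0902] / 0.2012 = 0.4637 ⇒ 0.46
d₂ = d₁ − σ√T = 0.4637 − 0.2012 = 0.2625 ⇒ 0.26
Pr(exercise) under Q = N(−d₂) = N(-0.26) = 0.3974

0.3974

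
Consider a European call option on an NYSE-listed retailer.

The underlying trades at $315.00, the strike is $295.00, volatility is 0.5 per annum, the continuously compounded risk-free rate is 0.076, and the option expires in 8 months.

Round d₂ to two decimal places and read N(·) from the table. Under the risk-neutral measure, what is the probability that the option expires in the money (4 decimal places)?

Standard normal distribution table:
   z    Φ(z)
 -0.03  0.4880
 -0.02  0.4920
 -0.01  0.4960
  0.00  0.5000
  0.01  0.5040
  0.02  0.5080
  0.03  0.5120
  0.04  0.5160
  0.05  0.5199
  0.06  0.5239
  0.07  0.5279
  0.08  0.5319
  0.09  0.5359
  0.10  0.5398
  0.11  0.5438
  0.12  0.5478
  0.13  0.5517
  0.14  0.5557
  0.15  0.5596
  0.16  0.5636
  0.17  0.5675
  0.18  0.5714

0.5319

σ√T = 0.5·√0.6667 = 0.4082
d₁ = [ln(315/295) + (0.076 + 0.5²/2)·0.6667] / 0.4082 = [0.0656 + 0.1340] / 0.4082 = 0.4889 ⇒ 0.49
d₂ = d₁ − σ√T = 0.4889 − 0.4082 = 0.0807 ⇒ 0.08
Risk-neutral Pr[S_T > K] = N(d₂) = N(0.08) = 0.5319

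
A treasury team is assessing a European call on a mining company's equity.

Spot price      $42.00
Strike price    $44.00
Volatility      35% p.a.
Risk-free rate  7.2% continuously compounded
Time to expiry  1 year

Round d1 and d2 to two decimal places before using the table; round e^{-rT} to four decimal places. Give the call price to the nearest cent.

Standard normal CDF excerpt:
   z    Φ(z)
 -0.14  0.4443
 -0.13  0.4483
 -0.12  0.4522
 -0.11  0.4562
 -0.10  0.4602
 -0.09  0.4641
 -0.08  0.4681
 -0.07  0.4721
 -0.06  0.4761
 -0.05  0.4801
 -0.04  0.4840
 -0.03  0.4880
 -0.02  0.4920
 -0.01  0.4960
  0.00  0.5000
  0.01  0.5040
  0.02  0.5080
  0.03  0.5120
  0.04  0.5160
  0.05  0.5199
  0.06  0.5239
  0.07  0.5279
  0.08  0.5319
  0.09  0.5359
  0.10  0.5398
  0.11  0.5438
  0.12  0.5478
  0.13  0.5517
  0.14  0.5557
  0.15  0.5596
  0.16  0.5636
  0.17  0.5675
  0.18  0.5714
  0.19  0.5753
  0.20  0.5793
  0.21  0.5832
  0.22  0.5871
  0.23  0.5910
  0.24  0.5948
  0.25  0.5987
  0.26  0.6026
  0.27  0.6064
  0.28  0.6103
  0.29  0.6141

$6.30

σ√T = 0.35·√1 = 0.3500
ln(S/K) + (r + σ²/2)T = ln(42/44) + (0.072 + 0.35²/2)·1 = -0.0465 + 0.1332 = 0.0867
d₁ = 0.0867 / 0.3500 = 0.2478 ⇒ 0.25
d₂ = d₁ − σ√T = 0.2478 − 0.3500 = -0.1022 ⇒ -0.10
e^(−rT) = e^(−0.072·1) = 0.9305
C = 42·N(0.25) − 44·0.9305·N(-0.10) = 42·0.5987 − 44·0.9305·0.4602 = 25.1454 − 18.8415 = 6.3039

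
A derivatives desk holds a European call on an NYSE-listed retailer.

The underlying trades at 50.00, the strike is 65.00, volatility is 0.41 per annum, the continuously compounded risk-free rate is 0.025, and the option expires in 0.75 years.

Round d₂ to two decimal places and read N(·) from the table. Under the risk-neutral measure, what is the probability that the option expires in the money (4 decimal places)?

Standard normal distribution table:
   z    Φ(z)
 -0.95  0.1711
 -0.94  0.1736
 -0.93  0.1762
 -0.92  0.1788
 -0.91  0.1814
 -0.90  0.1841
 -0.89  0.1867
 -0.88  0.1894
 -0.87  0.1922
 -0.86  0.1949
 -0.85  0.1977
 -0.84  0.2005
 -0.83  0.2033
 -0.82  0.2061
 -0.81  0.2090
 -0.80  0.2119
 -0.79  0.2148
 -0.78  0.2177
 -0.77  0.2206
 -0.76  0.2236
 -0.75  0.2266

0.1949

T = 0.75;  σ√T = 0.3551
ln(S/K) + (r + σ²/2)T = ln(50/65) + (0.025 + 0.41²/2)·0.75 = -0.2624 + 0.0818 = -0.1806
d₁ = -0.1806 / 0.3551 = -0.5086 which rounds to -0.51
d₂ = d₁ − σ√T = -0.5086 − 0.3551 = -0.8636 which rounds to -0.86
Risk-neutral Pr[S_T > K] = N(d₂) = N(-0.86) = 0.1949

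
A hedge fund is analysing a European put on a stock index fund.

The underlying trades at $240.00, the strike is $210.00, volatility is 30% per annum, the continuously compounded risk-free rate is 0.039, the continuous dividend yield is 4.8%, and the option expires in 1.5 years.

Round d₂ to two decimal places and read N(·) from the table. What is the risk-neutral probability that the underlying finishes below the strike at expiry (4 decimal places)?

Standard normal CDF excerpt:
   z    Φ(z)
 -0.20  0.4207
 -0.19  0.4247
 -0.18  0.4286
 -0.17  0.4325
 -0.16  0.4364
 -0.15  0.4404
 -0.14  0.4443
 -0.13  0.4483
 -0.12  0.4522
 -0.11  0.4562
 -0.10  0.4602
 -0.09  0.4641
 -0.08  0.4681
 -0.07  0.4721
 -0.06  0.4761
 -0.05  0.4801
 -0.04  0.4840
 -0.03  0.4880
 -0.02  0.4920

T = 1.5;  σ√T = 0.3674
d₁ = [ln(240/210) + (0.039 − 0.048 + ½·0.3²)·1.5] / (σ√T) = (0.1335 + 0.0540) / 0.3674 = 0.5104 which rounds to 0.51
d₂ = 0.5104 − 0.3674 = 0.1430 which rounds to 0.14
Pr(exercise) under Q = N(−d₂) = N(-0.14) = 0.4443

0.4443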